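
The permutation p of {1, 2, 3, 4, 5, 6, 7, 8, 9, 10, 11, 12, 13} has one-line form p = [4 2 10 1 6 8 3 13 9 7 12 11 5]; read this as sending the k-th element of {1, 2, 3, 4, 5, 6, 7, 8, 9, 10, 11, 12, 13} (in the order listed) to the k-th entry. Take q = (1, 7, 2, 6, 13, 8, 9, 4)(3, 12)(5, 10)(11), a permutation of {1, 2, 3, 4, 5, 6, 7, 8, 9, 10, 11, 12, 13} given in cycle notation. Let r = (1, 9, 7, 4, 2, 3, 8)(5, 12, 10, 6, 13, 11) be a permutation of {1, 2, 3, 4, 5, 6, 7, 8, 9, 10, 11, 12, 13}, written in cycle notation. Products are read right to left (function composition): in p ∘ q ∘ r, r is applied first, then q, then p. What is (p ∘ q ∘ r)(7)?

4

(p ∘ q ∘ r)(7) = p(q(r(7))). r(7) = 4, then q(4) = 1, then p(1) = 4, so the result is 4.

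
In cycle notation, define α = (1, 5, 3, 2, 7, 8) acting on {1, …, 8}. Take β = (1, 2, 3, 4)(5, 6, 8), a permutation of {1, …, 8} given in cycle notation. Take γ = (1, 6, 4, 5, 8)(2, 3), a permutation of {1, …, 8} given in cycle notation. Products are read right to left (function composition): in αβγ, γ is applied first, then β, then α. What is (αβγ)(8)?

7

Chase 8: γ(8) = 1; β(1) = 2; α(2) = 7. Hence (αβγ)(8) = 7.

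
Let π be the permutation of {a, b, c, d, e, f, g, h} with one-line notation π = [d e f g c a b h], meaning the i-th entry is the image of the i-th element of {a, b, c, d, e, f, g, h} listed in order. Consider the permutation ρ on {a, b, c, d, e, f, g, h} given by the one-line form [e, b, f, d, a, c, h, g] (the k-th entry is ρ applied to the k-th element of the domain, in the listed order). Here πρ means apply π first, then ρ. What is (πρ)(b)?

a

π(b) = e, then ρ(e) = a; composing gives (πρ)(b) = a.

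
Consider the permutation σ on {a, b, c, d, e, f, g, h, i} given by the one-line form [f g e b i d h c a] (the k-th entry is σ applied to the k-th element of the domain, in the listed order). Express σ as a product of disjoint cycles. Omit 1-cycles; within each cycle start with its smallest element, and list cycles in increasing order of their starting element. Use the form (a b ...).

From a: a → f → d → b → g → h → c → e → i → a, closing the cycle (a f d b g h c e i).
Continuing from each remaining unvisited element yields (a f d b g h c e i).

(a f d b g h c e i)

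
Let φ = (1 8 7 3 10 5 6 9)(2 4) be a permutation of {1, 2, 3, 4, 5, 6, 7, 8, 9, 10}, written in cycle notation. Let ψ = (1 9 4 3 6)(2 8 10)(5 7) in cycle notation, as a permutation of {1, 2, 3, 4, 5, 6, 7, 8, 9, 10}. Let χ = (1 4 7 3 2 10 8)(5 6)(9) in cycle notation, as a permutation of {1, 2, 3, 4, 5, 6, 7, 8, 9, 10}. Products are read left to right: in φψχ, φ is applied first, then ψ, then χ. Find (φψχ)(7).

(φψχ)(7) = χ(ψ(φ(7))). φ(7) = 3, then ψ(3) = 6, then χ(6) = 5, so the result is 5.

5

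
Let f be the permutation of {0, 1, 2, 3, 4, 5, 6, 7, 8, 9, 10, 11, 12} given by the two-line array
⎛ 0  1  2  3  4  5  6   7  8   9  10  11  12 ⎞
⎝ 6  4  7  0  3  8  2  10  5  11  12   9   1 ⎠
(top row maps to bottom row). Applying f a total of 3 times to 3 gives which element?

2

Tracing 3 → 0 → … returns to 3 after 9 steps, so 3 lies in a 9-cycle (0, 6, 2, 7, 10, 12, 1, 4, 3).
Advancing 3 steps from 3: 3 → 0 → 6 → 2.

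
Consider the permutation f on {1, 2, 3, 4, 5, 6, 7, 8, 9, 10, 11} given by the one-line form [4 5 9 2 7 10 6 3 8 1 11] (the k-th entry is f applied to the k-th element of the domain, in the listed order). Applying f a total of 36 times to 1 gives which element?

4

Tracing 1 → 4 → … returns to 1 after 7 steps, so 1 lies in a 7-cycle (1 4 2 5 7 6 10).
Since the cycle has length 7, f^36 acts on it the same as f^1 (36 mod 7 = 1).
Stepping 1 place around the cycle: 1 → 4.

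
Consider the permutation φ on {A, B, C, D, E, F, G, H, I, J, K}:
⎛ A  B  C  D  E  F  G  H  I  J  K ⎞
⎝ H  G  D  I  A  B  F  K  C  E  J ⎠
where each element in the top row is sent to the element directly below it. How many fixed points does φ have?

0

No element satisfies φ(x) = x, so there are 0 fixed points.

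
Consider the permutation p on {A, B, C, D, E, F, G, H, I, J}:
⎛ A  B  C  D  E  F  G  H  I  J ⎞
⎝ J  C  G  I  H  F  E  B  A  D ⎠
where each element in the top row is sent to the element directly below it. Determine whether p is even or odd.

odd

In disjoint-cycle form the cycle lengths are 5, 4, 1.
A cycle is odd iff its length is even; p has 1 even-length cycle, so sgn(p) = (−1)^1 and p is odd.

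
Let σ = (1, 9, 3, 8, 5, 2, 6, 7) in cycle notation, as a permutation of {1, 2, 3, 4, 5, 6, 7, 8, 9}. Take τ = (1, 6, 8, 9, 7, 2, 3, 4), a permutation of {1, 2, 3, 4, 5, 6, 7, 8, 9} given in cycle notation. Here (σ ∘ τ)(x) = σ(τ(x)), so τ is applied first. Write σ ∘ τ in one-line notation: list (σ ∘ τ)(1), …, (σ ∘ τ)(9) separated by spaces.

7 8 4 9 2 5 6 3 1

(σ ∘ τ)(x) = σ(τ(x)). Computing each image: σ(τ(1)) = σ(6) = 7, σ(τ(2)) = σ(3) = 8, σ(τ(3)) = σ(4) = 4, σ(τ(4)) = σ(1) = 9, σ(τ(5)) = σ(5) = 2, σ(τ(6)) = σ(8) = 5, σ(τ(7)) = σ(2) = 6, σ(τ(8)) = σ(9) = 3, σ(τ(9)) = σ(7) = 1.
Hence σ ∘ τ = [7 8 4 9 2 5 6 3 1].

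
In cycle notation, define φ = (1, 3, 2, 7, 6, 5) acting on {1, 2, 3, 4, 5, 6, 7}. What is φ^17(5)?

5 lies in the 6-cycle (1, 3, 2, 7, 6, 5).
Since the cycle has length 6, φ^17 acts on it the same as φ^5 (17 mod 6 = 5).
Advancing 5 steps from 5: 5 → 1 → 3 → 2 → 7 → 6.

6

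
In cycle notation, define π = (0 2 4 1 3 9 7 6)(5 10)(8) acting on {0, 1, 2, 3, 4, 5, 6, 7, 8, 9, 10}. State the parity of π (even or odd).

even

The cycle lengths are 8, 2, 1.
A cycle is odd iff its length is even; π has 2 even-length cycles, so sgn(π) = (−1)^2 and π is even.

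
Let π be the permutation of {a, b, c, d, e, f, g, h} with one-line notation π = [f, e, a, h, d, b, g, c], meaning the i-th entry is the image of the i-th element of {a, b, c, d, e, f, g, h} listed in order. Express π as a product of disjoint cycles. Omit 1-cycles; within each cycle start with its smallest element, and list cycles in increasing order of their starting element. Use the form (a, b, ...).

From a: a → f → b → e → d → h → c → a, closing the cycle (a, f, b, e, d, h, c).
Repeating from the next unused element and collecting all non-trivial cycles gives (a, f, b, e, d, h, c).

(a, f, b, e, d, h, c)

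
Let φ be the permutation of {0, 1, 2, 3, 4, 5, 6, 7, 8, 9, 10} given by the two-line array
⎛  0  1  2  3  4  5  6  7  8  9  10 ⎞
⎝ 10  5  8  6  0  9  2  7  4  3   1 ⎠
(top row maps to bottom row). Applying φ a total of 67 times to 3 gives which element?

Tracing 3 → 6 → … returns to 3 after 10 steps, so 3 lies in a 10-cycle (0, 10, 1, 5, 9, 3, 6, 2, 8, 4).
Powers repeat with period 10 on this cycle, and 67 mod 10 = 7, so φ^67(3) = φ^7(3).
Stepping 7 places around the cycle: 3 → 6 → 2 → 8 → 4 → 0 → 10 → 1.

1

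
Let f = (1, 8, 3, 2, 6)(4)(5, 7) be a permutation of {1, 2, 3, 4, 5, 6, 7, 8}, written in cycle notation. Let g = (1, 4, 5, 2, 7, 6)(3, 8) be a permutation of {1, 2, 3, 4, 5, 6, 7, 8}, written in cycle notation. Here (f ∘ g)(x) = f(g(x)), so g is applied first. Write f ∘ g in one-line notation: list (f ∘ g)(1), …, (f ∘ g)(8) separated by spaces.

4 5 3 7 6 8 1 2

Chase each element through g then f: 1 → 4 → 4; 2 → 7 → 5; 3 → 8 → 3; 4 → 5 → 7; 5 → 2 → 6; 6 → 1 → 8; 7 → 6 → 1; 8 → 3 → 2.
Collecting the images, f ∘ g = [4 5 3 7 6 8 1 2].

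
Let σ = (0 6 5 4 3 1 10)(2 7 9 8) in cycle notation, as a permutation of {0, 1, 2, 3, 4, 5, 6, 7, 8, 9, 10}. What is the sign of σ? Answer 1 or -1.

-1

The cycle lengths are 7, 4.
A cycle is odd iff its length is even; σ has 1 even-length cycle, so sgn(σ) = (−1)^1 and σ is odd.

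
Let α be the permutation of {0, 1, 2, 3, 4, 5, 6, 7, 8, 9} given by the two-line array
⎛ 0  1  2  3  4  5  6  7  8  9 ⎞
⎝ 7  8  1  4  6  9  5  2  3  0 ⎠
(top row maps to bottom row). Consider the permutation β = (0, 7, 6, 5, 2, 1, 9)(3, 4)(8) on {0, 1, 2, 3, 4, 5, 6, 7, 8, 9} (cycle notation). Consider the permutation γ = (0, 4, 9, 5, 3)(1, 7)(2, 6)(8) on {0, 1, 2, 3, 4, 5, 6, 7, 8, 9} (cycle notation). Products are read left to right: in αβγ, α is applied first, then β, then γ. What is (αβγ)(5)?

4

Chase 5: α(5) = 9; β(9) = 0; γ(0) = 4. Hence (αβγ)(5) = 4.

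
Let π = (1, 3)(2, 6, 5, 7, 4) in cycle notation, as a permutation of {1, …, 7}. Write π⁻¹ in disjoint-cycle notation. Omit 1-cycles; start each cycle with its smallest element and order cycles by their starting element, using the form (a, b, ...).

(1, 3)(2, 4, 7, 5, 6)

The inverse reverses each cycle.
Reversing each cycle of π and rotating so the smallest element leads gives (1, 3)(2, 4, 7, 5, 6).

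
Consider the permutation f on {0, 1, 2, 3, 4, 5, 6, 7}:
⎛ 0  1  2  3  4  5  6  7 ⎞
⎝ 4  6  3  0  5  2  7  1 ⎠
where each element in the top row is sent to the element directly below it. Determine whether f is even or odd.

In disjoint-cycle form the cycle lengths are 5, 3.
A cycle of length ℓ contributes ℓ−1 transpositions, so f is a product of 4 + 2 = 6 transpositions — even.

even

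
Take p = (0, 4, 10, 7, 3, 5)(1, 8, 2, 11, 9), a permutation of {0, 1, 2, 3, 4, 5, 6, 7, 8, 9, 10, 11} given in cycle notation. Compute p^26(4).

4 lies in the 6-cycle (0, 4, 10, 7, 3, 5).
Since the cycle has length 6, p^26 acts on it the same as p^2 (26 mod 6 = 2).
Stepping 2 places around the cycle: 4 → 10 → 7.

7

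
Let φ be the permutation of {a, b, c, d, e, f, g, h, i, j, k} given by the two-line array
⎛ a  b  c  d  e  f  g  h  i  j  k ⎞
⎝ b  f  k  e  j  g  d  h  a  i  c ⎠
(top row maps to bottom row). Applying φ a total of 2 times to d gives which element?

j

Tracing d → e → … returns to d after 8 steps, so d lies in an 8-cycle (a, b, f, g, d, e, j, i).
Stepping 2 places around the cycle: d → e → j.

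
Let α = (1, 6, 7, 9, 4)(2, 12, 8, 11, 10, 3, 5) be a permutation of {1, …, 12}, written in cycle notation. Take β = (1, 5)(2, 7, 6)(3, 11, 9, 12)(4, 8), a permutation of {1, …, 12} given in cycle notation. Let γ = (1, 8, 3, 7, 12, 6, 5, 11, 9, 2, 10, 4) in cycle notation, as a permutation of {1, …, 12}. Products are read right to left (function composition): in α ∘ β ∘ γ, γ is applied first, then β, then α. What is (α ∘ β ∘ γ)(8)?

Apply the permutations in order: γ(8) = 3, then β(3) = 11, then α(11) = 10. So (α ∘ β ∘ γ)(8) = 10.

10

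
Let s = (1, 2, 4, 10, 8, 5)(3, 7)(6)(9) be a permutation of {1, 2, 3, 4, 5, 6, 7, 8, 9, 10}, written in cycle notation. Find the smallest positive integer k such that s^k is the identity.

6

The cycle type of s is (6, 2, 1, 1).
The order is lcm(6, 2) = 6.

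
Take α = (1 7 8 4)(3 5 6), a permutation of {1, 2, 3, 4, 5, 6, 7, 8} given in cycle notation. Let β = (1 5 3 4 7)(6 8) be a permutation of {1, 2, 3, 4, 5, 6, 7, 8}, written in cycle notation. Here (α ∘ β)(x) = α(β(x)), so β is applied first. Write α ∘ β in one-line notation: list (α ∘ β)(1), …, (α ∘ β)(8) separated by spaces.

(α ∘ β)(x) = α(β(x)). Computing each image: α(β(1)) = α(5) = 6, α(β(2)) = α(2) = 2, α(β(3)) = α(4) = 1, α(β(4)) = α(7) = 8, α(β(5)) = α(3) = 5, α(β(6)) = α(8) = 4, α(β(7)) = α(1) = 7, α(β(8)) = α(6) = 3.
Hence α ∘ β = [6 2 1 8 5 4 7 3].

6 2 1 8 5 4 7 3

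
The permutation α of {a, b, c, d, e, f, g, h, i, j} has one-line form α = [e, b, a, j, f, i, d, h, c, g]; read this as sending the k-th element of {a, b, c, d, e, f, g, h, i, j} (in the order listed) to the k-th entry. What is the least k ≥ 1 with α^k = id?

15

Decomposing into disjoint cycles gives cycle lengths 5, 3, 1, 1.
The order of α is the least common multiple of its cycle lengths: lcm(5, 3) = 15.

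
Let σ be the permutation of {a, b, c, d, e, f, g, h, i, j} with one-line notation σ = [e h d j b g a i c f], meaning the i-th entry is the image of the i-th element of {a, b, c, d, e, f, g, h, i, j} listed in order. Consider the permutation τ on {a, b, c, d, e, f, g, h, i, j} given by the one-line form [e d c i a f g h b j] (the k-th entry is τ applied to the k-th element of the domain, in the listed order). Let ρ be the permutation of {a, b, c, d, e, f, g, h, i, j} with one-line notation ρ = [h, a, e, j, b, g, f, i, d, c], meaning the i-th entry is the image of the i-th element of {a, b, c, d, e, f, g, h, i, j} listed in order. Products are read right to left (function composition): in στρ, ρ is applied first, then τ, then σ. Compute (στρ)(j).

d

Apply the permutations in order: ρ(j) = c, then τ(c) = c, then σ(c) = d. So (στρ)(j) = d.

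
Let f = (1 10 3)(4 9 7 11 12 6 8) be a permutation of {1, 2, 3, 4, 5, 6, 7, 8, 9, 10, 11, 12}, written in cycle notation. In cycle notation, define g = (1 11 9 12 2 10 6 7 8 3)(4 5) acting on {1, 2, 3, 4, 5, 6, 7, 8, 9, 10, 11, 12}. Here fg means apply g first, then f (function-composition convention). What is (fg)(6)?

11

(fg)(6) = f(g(6)). g(6) = 7, then f(7) = 11. So (fg)(6) = 11.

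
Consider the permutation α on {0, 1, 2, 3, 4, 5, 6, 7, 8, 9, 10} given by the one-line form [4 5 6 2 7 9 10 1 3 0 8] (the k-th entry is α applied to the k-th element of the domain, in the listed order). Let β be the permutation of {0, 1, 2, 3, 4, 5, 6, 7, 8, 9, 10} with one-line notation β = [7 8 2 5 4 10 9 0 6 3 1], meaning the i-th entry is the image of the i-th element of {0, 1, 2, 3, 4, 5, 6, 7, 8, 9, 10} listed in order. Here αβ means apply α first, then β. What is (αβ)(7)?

8

(αβ)(7) = β(α(7)). α(7) = 1, then β(1) = 8. So (αβ)(7) = 8.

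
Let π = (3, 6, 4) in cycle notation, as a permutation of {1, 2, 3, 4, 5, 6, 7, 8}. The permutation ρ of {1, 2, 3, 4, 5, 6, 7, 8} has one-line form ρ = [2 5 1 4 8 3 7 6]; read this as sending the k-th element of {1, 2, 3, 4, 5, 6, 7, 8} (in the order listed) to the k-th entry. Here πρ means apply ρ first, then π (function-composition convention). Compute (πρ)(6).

First apply ρ: ρ(6) = 3, then π(3) = 6. Thus (πρ)(6) = 6.

6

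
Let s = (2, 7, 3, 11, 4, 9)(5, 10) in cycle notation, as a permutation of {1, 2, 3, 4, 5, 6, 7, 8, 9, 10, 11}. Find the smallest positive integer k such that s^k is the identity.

6

The disjoint cycles have lengths 6, 2, 1, 1, 1.
The order of s is the least common multiple of its cycle lengths: lcm(6, 2) = 6.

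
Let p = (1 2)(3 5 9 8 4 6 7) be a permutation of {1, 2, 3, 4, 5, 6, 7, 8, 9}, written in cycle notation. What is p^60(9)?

9 lies in the 7-cycle (3 5 9 8 4 6 7).
Powers repeat with period 7 on this cycle, and 60 mod 7 = 4, so p^60(9) = p^4(9).
Stepping 4 places around the cycle: 9 → 8 → 4 → 6 → 7.

7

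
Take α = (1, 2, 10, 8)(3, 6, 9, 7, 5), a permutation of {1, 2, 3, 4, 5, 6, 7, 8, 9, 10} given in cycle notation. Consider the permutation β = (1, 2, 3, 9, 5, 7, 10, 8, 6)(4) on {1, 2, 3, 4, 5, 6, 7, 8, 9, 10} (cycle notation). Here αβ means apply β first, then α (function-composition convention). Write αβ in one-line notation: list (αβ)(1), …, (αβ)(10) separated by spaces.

10 6 7 4 5 2 8 9 3 1

For each element, apply β then α: 1 → 2 → 10; 2 → 3 → 6; 3 → 9 → 7; 4 → 4 → 4; 5 → 7 → 5; 6 → 1 → 2; 7 → 10 → 8; 8 → 6 → 9; 9 → 5 → 3; 10 → 8 → 1.
Collecting the images, αβ = [10 6 7 4 5 2 8 9 3 1].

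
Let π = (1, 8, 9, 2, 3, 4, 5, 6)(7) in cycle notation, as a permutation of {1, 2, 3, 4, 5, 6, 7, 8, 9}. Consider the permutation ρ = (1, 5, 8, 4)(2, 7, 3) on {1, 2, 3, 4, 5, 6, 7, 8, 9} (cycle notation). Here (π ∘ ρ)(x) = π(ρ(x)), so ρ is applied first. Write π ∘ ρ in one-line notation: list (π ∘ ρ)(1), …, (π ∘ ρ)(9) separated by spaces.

6 7 3 8 9 1 4 5 2

For each element, apply ρ then π: 1 → 5 → 6; 2 → 7 → 7; 3 → 2 → 3; 4 → 1 → 8; 5 → 8 → 9; 6 → 6 → 1; 7 → 3 → 4; 8 → 4 → 5; 9 → 9 → 2.
Collecting the images, π ∘ ρ = [6 7 3 8 9 1 4 5 2].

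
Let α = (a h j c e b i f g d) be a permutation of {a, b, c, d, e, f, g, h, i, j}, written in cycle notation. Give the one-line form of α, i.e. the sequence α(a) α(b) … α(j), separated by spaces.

h i e a b g d j f c

Image by image: a↦h, b↦i, c↦e, d↦a, e↦b, f↦g, g↦d, h↦j, i↦f, j↦c.
So the one-line form is h i e a b g d j f c.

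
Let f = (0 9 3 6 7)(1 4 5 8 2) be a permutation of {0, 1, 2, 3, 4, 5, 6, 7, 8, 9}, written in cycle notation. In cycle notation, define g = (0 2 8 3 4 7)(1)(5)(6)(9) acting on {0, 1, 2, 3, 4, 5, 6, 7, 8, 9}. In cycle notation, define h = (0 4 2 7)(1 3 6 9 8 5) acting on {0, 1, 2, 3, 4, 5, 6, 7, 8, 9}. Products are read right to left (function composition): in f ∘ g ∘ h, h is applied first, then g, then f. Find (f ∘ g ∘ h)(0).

Apply the permutations in order: h(0) = 4, then g(4) = 7, then f(7) = 0. So (f ∘ g ∘ h)(0) = 0.

0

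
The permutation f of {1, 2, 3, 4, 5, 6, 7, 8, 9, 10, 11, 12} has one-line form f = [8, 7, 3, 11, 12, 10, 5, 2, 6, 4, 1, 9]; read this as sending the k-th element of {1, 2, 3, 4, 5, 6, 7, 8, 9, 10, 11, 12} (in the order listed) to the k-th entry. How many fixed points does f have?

1

The fixed points (elements with f(x) = x) are {3}, so there is 1.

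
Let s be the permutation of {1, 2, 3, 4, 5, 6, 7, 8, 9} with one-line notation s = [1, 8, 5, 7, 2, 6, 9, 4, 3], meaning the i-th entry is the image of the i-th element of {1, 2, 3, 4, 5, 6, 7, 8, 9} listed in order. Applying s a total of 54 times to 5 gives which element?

Tracing 5 → 2 → … returns to 5 after 7 steps, so 5 lies in a 7-cycle (2, 8, 4, 7, 9, 3, 5).
Since the cycle has length 7, s^54 acts on it the same as s^5 (54 mod 7 = 5).
Advancing 5 steps from 5: 5 → 2 → 8 → 4 → 7 → 9.

9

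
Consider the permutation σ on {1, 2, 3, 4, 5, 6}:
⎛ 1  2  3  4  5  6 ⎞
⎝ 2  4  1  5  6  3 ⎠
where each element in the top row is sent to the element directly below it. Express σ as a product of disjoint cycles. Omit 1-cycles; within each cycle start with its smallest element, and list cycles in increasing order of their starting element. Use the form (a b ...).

(1 2 4 5 6 3)

Start at 1 and follow images: 1 → 2 → 4 → 5 → 6 → 3 → 1, giving the cycle (1 2 4 5 6 3).
Repeating from the next unused element and collecting all non-trivial cycles gives (1 2 4 5 6 3).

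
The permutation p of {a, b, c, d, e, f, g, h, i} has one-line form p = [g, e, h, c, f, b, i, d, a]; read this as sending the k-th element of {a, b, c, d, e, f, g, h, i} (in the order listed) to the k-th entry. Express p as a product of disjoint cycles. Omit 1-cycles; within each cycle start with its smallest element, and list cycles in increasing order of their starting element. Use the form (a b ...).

Start at a and follow images: a → g → i → a, giving the cycle (a g i).
Continuing from each remaining unvisited element yields (a g i)(b e f)(c h d).

(a g i)(b e f)(c h d)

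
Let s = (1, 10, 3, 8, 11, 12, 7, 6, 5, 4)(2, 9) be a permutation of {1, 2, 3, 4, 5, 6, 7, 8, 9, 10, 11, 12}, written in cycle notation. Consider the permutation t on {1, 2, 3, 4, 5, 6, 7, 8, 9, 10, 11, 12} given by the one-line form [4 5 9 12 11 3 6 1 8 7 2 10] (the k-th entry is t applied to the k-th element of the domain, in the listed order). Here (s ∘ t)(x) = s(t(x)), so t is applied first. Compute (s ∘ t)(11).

(s ∘ t)(11) = s(t(11)). t(11) = 2, then s(2) = 9. So (s ∘ t)(11) = 9.

9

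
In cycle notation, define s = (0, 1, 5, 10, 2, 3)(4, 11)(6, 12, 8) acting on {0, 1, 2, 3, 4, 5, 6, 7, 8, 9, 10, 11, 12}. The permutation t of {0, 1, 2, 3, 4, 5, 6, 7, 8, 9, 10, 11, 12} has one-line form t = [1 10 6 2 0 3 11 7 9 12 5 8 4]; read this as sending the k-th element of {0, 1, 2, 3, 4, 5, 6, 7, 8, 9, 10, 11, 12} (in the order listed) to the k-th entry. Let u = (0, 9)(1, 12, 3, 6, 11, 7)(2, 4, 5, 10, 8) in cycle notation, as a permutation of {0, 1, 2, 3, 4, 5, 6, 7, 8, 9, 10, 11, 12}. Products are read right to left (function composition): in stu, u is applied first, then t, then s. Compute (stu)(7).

2

Chase 7: u(7) = 1; t(1) = 10; s(10) = 2. Hence (stu)(7) = 2.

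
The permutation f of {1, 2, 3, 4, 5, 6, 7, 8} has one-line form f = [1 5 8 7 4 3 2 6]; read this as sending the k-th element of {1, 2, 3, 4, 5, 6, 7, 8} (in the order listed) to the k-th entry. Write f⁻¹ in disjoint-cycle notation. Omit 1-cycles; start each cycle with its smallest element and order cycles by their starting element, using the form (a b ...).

First write f in disjoint cycles: (2 5 4 7)(3 8 6).
Reversing each cycle (and rotating so the smallest element leads) gives f⁻¹ = (2 7 4 5)(3 6 8).

(2 7 4 5)(3 6 8)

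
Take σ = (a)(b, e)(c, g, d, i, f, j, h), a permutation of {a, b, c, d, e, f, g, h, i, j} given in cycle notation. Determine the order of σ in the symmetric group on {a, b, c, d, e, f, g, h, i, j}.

The disjoint cycles have lengths 7, 2, 1.
Since disjoint cycles commute, ord(σ) = lcm(7, 2) = 14.

14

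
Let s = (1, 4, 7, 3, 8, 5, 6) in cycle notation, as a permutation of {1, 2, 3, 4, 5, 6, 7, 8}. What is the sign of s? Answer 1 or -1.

1

The cycle lengths are 7, 1.
A cycle is odd iff its length is even; s has 0 even-length cycles, so sgn(s) = (−1)^0 and s is even.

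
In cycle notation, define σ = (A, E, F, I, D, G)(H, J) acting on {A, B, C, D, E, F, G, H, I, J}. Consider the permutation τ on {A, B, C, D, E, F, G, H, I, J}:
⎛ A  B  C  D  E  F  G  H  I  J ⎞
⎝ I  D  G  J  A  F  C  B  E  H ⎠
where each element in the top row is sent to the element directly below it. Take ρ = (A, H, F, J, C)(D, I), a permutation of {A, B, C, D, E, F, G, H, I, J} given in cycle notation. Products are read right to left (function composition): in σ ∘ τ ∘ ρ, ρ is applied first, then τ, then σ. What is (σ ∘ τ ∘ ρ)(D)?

F

(σ ∘ τ ∘ ρ)(D) = σ(τ(ρ(D))). ρ(D) = I, then τ(I) = E, then σ(E) = F, so the result is F.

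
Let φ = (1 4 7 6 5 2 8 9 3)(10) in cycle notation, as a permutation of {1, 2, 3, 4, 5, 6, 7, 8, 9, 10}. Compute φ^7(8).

5

8 lies in the 9-cycle (1 4 7 6 5 2 8 9 3).
Stepping 7 places around the cycle: 8 → 9 → 3 → 1 → 4 → 7 → 6 → 5.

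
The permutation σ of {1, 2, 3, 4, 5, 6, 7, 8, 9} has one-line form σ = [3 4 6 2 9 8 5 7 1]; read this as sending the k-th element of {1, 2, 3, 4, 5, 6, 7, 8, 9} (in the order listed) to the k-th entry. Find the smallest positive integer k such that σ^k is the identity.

14

Decomposing into disjoint cycles gives cycle lengths 7, 2.
Since disjoint cycles commute, ord(σ) = lcm(7, 2) = 14.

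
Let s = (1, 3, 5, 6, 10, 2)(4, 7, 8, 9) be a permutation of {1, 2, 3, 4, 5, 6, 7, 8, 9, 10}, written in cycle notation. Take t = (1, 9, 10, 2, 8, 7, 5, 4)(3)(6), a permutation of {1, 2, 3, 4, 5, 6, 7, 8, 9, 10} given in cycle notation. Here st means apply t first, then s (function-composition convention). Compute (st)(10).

1

(st)(10) = s(t(10)). t(10) = 2, then s(2) = 1. So (st)(10) = 1.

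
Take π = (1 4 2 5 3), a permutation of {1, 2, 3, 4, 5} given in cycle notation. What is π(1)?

4

1 appears in (1 4 2 5 3); the next entry (wrapping around) is 4.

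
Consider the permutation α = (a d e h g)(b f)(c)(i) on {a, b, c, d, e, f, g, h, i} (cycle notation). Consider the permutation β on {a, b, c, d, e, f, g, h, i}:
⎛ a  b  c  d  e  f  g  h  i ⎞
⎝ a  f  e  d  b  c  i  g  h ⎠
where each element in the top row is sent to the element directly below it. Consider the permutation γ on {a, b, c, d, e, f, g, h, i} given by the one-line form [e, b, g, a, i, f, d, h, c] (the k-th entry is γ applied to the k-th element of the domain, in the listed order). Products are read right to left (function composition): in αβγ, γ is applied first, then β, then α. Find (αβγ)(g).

e

Apply the permutations in order: γ(g) = d, then β(d) = d, then α(d) = e. So (αβγ)(g) = e.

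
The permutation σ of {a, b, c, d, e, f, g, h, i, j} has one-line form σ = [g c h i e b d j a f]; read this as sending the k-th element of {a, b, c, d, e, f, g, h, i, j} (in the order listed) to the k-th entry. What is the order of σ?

20

The disjoint-cycle form of σ has cycle lengths 5, 4, 1.
Since disjoint cycles commute, ord(σ) = lcm(5, 4) = 20.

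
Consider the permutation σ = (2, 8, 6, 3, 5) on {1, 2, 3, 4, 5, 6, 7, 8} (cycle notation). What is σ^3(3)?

3 lies in the 5-cycle (2, 8, 6, 3, 5).
Advancing 3 steps from 3: 3 → 5 → 2 → 8.

8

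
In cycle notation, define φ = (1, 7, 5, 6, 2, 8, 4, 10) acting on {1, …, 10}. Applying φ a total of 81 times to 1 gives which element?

1 lies in the 8-cycle (1, 7, 5, 6, 2, 8, 4, 10).
Powers repeat with period 8 on this cycle, and 81 mod 8 = 1, so φ^81(1) = φ^1(1).
Advancing 1 step from 1: 1 → 7.

7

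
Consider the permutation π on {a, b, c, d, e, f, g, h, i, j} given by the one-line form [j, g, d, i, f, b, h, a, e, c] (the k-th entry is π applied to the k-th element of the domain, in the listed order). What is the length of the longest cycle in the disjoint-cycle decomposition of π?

10

Decomposing into disjoint cycles gives (a j c d i e f b g h); the longest has length 10.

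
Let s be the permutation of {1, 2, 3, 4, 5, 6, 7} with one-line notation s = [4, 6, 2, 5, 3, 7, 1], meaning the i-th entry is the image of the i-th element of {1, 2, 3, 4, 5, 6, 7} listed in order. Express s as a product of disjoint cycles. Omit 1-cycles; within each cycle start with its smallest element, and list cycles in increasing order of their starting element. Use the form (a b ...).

From 1: 1 → 4 → 5 → 3 → 2 → 6 → 7 → 1, closing the cycle (1 4 5 3 2 6 7).
Continuing from each remaining unvisited element yields (1 4 5 3 2 6 7).

(1 4 5 3 2 6 7)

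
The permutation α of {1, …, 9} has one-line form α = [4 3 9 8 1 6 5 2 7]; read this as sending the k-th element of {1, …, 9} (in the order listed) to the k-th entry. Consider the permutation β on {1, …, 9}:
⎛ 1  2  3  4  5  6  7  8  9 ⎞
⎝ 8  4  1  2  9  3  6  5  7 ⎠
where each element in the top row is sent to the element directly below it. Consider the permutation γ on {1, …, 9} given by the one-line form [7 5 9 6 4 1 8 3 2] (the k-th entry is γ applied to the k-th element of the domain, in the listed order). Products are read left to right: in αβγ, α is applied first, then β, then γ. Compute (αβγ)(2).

7

Apply the permutations in order: α(2) = 3, then β(3) = 1, then γ(1) = 7. So (αβγ)(2) = 7.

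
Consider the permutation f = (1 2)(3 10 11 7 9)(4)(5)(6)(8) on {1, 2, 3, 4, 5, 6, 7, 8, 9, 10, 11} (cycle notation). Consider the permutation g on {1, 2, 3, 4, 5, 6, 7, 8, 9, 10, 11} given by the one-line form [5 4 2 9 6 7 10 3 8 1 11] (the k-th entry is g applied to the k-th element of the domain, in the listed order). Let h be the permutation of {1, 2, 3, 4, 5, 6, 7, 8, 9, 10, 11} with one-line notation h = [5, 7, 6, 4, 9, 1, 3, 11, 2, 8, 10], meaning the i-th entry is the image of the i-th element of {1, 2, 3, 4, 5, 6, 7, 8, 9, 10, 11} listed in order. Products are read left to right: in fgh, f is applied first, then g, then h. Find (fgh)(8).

6

Chase 8: f(8) = 8; g(8) = 3; h(3) = 6. Hence (fgh)(8) = 6.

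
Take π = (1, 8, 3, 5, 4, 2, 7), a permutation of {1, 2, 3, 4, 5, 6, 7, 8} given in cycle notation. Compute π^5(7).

4

7 lies in the 7-cycle (1, 8, 3, 5, 4, 2, 7).
Advancing 5 steps from 7: 7 → 1 → 8 → 3 → 5 → 4.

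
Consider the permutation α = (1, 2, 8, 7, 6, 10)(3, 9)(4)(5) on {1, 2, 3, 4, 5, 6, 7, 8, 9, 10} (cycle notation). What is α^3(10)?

8

10 lies in the 6-cycle (1, 2, 8, 7, 6, 10).
Stepping 3 places around the cycle: 10 → 1 → 2 → 8.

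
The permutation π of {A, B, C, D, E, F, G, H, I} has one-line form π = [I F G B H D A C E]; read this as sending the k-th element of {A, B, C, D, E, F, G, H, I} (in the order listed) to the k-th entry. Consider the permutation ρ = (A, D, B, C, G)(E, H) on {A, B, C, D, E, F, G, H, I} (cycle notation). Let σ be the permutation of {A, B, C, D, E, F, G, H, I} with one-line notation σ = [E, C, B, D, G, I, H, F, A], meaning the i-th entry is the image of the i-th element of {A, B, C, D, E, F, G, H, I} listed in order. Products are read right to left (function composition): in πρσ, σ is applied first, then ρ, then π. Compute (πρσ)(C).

Apply the permutations in order: σ(C) = B, then ρ(B) = C, then π(C) = G. So (πρσ)(C) = G.

G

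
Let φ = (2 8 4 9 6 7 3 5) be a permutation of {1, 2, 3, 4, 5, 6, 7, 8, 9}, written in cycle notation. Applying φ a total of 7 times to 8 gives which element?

2

8 lies in the 8-cycle (2 8 4 9 6 7 3 5).
Stepping 7 places around the cycle: 8 → 4 → 9 → 6 → 7 → 3 → 5 → 2.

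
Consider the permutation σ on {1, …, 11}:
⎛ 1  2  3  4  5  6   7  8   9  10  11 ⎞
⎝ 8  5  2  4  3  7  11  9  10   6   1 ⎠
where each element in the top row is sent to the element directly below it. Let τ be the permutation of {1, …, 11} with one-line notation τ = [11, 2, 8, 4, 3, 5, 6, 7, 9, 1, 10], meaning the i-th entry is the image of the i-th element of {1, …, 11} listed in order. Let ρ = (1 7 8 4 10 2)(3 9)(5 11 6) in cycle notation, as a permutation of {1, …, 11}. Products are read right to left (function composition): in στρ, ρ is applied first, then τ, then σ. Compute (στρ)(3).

10

Chase 3: ρ(3) = 9; τ(9) = 9; σ(9) = 10. Hence (στρ)(3) = 10.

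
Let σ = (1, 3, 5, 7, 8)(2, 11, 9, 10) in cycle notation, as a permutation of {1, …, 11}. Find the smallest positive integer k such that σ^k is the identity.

20

The cycle type of σ is (5, 4, 1, 1).
Since disjoint cycles commute, ord(σ) = lcm(5, 4) = 20.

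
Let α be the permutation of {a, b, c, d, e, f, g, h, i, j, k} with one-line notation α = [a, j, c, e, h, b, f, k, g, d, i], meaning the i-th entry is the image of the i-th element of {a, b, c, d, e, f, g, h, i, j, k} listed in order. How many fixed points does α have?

2

The fixed points (elements with α(x) = x) are {a, c}, so there are 2.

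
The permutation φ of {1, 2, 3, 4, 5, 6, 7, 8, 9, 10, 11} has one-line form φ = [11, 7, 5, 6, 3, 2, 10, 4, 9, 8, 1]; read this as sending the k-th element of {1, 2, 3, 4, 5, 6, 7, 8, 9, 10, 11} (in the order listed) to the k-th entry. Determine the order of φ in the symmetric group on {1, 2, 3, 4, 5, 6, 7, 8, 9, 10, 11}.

Writing φ as disjoint cycles, the cycle lengths are 6, 2, 2, 1.
The order of φ is the least common multiple of its cycle lengths: lcm(6, 2, 2) = 6.

6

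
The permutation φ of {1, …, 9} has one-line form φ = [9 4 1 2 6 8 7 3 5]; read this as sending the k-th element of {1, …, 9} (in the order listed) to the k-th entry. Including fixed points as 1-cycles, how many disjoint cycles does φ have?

The cycle decomposition is (1 9 5 6 8 3)(2 4)(7), which has 3 cycles (counting 1-cycles).

3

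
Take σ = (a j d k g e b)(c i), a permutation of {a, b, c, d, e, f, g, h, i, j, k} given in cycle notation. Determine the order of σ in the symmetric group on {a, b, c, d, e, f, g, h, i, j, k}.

The disjoint cycles have lengths 7, 2, 1, 1.
Since disjoint cycles commute, ord(σ) = lcm(7, 2) = 14.

14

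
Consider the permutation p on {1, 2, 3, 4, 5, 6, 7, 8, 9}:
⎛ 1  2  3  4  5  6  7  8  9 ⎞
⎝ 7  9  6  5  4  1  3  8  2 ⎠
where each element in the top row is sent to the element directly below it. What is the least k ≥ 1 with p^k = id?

The disjoint-cycle form of p has cycle lengths 4, 2, 2, 1.
Since disjoint cycles commute, ord(p) = lcm(4, 2, 2) = 4.

4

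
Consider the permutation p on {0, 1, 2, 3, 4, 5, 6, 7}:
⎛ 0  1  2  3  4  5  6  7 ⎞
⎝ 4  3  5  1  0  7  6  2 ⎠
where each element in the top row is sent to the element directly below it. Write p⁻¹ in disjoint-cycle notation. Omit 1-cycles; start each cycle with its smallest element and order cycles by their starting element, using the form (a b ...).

(0 4)(1 3)(2 7 5)

The cycle decomposition of p is (0 4)(1 3)(2 5 7).
The inverse reverses every cycle; in canonical form, p⁻¹ = (0 4)(1 3)(2 7 5).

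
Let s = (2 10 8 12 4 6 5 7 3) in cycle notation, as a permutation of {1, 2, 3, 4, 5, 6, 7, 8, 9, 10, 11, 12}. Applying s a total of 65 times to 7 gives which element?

2

7 lies in the 9-cycle (2 10 8 12 4 6 5 7 3).
Since the cycle has length 9, s^65 acts on it the same as s^2 (65 mod 9 = 2).
Stepping 2 places around the cycle: 7 → 3 → 2.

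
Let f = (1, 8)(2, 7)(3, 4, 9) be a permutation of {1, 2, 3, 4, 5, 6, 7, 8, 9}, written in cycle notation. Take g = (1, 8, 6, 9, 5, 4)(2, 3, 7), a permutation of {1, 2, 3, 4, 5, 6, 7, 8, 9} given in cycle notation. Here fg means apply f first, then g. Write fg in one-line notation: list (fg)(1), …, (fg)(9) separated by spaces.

6 2 1 5 4 9 3 8 7

Chase each element through f then g: 1 → 8 → 6; 2 → 7 → 2; 3 → 4 → 1; 4 → 9 → 5; 5 → 5 → 4; 6 → 6 → 9; 7 → 2 → 3; 8 → 1 → 8; 9 → 3 → 7.
So fg in one-line form is 6 2 1 5 4 9 3 8 7.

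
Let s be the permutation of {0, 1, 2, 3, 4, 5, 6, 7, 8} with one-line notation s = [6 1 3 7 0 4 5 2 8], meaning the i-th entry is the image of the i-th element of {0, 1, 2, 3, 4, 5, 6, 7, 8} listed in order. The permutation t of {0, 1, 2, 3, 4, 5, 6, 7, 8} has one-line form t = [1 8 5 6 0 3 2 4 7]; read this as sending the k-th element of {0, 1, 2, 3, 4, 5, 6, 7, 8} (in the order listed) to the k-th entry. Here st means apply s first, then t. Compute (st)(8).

7

(st)(8) = t(s(8)). s(8) = 8, then t(8) = 7. So (st)(8) = 7.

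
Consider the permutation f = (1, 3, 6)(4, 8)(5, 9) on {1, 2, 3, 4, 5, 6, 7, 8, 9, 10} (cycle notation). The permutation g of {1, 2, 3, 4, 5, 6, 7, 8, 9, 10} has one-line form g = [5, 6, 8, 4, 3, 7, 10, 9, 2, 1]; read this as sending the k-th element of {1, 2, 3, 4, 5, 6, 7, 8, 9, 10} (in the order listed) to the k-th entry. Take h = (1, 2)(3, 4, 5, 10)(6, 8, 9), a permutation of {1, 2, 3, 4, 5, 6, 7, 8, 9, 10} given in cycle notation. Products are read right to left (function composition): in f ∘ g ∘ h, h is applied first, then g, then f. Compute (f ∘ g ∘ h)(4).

6

Apply the permutations in order: h(4) = 5, then g(5) = 3, then f(3) = 6. So (f ∘ g ∘ h)(4) = 6.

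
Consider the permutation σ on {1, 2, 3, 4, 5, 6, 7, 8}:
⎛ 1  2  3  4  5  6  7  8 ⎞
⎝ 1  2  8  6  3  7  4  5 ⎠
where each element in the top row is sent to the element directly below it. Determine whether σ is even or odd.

even

In disjoint-cycle form the cycle lengths are 3, 3, 1, 1.
A cycle is odd iff its length is even; σ has 0 even-length cycles, so sgn(σ) = (−1)^0 and σ is even.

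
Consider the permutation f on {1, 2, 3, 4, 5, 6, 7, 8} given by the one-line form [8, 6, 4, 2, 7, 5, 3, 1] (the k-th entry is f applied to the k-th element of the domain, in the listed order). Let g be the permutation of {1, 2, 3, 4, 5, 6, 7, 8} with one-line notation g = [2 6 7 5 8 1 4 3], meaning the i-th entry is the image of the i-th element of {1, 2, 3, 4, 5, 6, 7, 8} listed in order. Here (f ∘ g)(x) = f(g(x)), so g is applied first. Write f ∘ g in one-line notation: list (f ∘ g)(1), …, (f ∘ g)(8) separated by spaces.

(f ∘ g)(x) = f(g(x)). Computing each image: f(g(1)) = f(2) = 6, f(g(2)) = f(6) = 5, f(g(3)) = f(7) = 3, f(g(4)) = f(5) = 7, f(g(5)) = f(8) = 1, f(g(6)) = f(1) = 8, f(g(7)) = f(4) = 2, f(g(8)) = f(3) = 4.
Hence f ∘ g = [6 5 3 7 1 8 2 4].

6 5 3 7 1 8 2 4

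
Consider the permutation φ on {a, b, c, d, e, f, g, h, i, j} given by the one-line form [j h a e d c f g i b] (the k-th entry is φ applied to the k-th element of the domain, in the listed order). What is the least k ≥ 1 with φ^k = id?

14

The disjoint-cycle form of φ has cycle lengths 7, 2, 1.
The order of φ is the least common multiple of its cycle lengths: lcm(7, 2) = 14.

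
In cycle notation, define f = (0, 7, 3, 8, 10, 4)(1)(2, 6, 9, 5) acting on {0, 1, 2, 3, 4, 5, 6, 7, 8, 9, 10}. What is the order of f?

The cycle type of f is (6, 4, 1).
The order of f is the least common multiple of its cycle lengths: lcm(6, 4) = 12.

12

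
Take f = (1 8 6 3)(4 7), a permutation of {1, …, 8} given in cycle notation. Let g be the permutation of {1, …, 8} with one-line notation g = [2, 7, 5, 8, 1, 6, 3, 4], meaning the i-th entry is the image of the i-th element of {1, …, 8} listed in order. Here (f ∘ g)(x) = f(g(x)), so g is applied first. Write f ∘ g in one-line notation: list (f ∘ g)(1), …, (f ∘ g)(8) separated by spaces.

2 4 5 6 8 3 1 7

(f ∘ g)(x) = f(g(x)). Computing each image: f(g(1)) = f(2) = 2, f(g(2)) = f(7) = 4, f(g(3)) = f(5) = 5, f(g(4)) = f(8) = 6, f(g(5)) = f(1) = 8, f(g(6)) = f(6) = 3, f(g(7)) = f(3) = 1, f(g(8)) = f(4) = 7.
Hence f ∘ g = [2 4 5 6 8 3 1 7].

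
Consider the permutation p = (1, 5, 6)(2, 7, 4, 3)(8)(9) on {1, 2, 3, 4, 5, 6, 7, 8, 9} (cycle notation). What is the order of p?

The disjoint cycles have lengths 4, 3, 1, 1.
The order is lcm(4, 3) = 12.

12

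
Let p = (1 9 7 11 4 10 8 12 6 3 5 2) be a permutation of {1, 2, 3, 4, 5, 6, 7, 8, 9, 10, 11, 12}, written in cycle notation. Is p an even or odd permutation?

odd

The cycle lengths are 12.
A cycle is odd iff its length is even; p has 1 even-length cycle, so sgn(p) = (−1)^1 and p is odd.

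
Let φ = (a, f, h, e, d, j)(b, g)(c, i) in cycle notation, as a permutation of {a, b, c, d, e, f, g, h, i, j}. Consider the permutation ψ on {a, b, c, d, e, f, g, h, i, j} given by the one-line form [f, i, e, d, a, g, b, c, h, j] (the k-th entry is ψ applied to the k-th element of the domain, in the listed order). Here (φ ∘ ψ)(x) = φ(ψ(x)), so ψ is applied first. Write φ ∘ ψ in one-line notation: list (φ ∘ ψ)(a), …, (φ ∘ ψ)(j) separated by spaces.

h c d j f b g i e a

(φ ∘ ψ)(x) = φ(ψ(x)). Computing each image: φ(ψ(a)) = φ(f) = h, φ(ψ(b)) = φ(i) = c, φ(ψ(c)) = φ(e) = d, φ(ψ(d)) = φ(d) = j, φ(ψ(e)) = φ(a) = f, φ(ψ(f)) = φ(g) = b, φ(ψ(g)) = φ(b) = g, φ(ψ(h)) = φ(c) = i, φ(ψ(i)) = φ(h) = e, φ(ψ(j)) = φ(j) = a.
Hence φ ∘ ψ = [h c d j f b g i e a].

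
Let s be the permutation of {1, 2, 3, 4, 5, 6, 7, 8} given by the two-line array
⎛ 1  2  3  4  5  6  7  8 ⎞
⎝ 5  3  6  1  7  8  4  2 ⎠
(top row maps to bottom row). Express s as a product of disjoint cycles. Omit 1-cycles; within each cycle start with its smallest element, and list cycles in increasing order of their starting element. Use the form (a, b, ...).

(1, 5, 7, 4)(2, 3, 6, 8)

Iterating s from 1 gives 1 → 5 → 7 → 4 → 1; that is the 4-cycle (1, 5, 7, 4).
Repeating from the next unused element and collecting all non-trivial cycles gives (1, 5, 7, 4)(2, 3, 6, 8).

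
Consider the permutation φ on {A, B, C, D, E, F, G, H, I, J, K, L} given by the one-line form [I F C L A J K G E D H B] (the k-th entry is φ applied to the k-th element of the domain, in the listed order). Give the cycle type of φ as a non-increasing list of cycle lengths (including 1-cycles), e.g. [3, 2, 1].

The disjoint cycles are (A, I, E)(B, F, J, D, L)(C)(G, K, H), with lengths 5, 3, 3, 1 in non-increasing order.

[5, 3, 3, 1]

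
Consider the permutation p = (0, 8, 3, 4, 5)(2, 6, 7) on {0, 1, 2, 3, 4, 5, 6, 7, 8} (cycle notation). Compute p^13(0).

0 lies in the 5-cycle (0, 8, 3, 4, 5).
On a 5-cycle, p^5 is the identity, so p^13 = p^3 there (13 ≡ 3 mod 5).
Advancing 3 steps from 0: 0 → 8 → 3 → 4.

4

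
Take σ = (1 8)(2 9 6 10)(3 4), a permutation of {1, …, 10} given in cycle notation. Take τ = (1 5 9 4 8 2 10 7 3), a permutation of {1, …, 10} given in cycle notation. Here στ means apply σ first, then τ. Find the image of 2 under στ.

First apply σ: σ(2) = 9, then τ(9) = 4. Thus (στ)(2) = 4.

4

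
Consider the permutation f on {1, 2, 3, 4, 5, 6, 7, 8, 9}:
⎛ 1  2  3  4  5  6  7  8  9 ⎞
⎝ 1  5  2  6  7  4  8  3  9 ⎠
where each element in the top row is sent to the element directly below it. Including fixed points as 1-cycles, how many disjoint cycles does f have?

4

The cycle decomposition is (1)(2 5 7 8 3)(4 6)(9), which has 4 cycles (counting 1-cycles).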